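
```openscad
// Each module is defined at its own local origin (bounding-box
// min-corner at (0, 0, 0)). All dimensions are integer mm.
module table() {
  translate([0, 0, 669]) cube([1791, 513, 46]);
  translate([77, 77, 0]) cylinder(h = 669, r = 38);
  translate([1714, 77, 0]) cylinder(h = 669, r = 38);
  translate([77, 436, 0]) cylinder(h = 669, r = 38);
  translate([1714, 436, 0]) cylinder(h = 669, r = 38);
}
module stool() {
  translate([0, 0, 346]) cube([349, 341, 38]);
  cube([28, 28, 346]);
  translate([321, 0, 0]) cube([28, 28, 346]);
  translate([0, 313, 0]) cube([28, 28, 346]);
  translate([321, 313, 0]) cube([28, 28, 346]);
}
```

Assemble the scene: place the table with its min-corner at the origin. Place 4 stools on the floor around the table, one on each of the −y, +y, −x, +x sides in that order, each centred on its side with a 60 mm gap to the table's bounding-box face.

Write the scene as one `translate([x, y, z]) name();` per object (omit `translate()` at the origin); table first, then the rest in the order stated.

table();
translate([721, -401, 0]) stool();
translate([721, 573, 0]) stool();
translate([-409, 86, 0]) stool();
translate([1851, 86, 0]) stool();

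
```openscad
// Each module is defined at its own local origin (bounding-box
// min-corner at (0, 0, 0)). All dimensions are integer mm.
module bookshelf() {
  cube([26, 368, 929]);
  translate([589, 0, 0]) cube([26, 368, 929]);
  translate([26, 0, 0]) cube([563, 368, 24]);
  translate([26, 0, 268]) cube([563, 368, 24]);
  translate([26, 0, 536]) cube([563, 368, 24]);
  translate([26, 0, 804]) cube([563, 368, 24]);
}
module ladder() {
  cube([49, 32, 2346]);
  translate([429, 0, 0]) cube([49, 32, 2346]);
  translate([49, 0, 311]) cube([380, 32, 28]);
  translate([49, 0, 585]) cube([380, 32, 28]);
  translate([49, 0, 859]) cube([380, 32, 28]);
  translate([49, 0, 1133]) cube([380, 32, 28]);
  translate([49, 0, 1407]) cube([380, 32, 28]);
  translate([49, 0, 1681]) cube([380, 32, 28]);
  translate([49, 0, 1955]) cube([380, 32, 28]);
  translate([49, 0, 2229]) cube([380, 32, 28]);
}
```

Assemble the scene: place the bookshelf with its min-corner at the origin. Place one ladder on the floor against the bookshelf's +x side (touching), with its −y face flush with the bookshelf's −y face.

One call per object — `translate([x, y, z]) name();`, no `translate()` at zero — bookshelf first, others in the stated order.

bookshelf();
translate([615, 0, 0]) ladder();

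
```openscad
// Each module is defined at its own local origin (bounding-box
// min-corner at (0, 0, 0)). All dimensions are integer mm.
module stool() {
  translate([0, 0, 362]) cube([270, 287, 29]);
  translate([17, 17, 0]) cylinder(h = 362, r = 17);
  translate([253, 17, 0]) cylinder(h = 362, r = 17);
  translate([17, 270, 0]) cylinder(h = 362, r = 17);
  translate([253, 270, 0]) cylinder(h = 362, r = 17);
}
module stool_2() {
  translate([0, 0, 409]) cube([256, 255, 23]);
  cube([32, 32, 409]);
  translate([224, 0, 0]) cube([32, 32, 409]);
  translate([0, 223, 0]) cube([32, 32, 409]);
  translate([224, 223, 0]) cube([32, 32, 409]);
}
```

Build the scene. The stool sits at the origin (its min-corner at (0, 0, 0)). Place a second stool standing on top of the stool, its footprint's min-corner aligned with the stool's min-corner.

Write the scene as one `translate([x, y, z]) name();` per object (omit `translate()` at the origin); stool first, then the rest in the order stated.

stool();
translate([0, 0, 391]) stool_2();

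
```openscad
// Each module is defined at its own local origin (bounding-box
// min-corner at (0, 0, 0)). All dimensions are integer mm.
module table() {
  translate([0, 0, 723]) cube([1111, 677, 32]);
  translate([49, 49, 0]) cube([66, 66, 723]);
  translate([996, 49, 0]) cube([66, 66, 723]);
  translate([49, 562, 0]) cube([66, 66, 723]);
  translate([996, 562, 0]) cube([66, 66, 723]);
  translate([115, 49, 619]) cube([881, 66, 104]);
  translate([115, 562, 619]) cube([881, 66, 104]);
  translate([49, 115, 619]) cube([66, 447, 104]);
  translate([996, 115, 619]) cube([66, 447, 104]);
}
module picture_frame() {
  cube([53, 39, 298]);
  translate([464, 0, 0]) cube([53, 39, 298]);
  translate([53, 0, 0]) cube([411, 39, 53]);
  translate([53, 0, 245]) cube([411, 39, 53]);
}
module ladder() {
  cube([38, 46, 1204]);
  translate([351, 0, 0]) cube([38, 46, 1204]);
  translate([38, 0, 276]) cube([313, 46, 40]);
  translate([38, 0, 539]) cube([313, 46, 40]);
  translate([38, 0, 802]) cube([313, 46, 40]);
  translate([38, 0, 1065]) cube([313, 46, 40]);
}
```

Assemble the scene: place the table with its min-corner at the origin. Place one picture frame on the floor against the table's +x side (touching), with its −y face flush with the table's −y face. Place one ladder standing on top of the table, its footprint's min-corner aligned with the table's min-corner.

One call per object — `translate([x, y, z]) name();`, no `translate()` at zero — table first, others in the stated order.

table();
translate([1111, 0, 0]) picture_frame();
translate([0, 0, 755]) ladder();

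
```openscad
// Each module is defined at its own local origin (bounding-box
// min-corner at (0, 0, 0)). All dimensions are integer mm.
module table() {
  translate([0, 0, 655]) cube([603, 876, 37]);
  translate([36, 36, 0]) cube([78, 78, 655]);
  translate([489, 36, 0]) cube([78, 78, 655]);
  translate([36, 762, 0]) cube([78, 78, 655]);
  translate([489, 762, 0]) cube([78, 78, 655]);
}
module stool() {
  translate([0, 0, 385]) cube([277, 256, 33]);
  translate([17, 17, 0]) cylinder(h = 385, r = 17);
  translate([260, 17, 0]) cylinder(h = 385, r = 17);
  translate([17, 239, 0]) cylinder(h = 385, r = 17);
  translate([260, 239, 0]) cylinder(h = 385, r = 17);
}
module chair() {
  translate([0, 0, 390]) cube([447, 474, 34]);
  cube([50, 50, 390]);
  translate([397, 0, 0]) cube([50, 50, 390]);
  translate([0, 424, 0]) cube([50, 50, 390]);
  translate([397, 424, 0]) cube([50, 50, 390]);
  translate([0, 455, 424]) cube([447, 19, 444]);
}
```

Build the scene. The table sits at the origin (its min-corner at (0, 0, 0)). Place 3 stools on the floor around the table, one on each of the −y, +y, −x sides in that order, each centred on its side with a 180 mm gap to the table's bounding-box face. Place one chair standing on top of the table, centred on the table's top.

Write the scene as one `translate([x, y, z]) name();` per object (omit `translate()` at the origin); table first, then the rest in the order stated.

table();
translate([163, -436, 0]) stool();
translate([163, 1056, 0]) stool();
translate([-457, 310, 0]) stool();
translate([78, 201, 692]) chair();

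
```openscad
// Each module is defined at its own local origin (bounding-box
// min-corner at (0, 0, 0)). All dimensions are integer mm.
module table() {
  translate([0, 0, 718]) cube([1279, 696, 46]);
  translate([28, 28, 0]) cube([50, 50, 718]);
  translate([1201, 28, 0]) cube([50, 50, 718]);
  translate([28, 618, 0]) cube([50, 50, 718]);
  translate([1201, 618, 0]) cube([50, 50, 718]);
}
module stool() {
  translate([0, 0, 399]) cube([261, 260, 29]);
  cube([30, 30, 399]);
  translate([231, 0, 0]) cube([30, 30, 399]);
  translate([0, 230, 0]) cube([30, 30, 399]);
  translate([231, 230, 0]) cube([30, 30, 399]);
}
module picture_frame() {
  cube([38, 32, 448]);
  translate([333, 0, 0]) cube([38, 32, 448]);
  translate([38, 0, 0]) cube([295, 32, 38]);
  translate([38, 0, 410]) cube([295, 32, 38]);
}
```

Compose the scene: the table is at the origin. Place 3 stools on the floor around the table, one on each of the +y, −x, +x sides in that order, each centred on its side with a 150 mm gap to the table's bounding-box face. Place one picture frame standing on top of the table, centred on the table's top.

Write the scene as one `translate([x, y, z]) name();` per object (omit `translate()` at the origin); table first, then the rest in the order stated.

table();
translate([509, 846, 0]) stool();
translate([-411, 218, 0]) stool();
translate([1429, 218, 0]) stool();
translate([454, 332, 764]) picture_frame();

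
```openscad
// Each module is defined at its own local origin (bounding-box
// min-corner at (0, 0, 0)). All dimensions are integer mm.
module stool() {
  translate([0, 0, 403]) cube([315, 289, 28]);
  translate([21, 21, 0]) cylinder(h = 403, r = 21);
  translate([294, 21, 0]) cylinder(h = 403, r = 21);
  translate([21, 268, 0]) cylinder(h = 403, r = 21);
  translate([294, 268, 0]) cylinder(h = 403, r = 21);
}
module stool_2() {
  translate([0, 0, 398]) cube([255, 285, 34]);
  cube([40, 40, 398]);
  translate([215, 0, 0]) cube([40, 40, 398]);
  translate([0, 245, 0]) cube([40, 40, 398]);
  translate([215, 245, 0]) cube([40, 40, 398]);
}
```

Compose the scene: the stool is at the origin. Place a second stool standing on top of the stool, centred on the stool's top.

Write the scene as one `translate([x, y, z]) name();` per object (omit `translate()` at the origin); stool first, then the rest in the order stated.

stool();
translate([30, 2, 431]) stool_2();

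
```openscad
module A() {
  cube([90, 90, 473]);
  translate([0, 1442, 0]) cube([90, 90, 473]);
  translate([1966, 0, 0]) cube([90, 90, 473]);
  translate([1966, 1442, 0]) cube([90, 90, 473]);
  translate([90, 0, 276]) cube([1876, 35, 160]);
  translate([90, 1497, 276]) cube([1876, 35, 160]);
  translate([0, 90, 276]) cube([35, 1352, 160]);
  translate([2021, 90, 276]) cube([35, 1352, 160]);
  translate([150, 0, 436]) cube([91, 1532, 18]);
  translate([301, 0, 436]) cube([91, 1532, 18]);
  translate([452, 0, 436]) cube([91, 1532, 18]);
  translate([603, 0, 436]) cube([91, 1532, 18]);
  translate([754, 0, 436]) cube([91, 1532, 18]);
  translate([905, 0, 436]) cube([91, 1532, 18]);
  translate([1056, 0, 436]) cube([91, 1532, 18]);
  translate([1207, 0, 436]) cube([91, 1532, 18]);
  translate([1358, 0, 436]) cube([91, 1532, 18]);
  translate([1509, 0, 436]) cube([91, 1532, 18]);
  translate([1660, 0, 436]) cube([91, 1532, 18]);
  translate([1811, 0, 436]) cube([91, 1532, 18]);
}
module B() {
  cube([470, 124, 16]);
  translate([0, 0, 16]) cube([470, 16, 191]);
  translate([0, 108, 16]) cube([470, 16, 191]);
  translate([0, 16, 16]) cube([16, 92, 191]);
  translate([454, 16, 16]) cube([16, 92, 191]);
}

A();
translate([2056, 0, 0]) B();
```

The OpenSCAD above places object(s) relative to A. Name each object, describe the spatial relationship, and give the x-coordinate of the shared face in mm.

A is a bed frame. B is an open box. The open box is against the bed frame's +x side, with their −y faces flush. The x-coordinate of the shared face is 2056 mm.

The bed frame's +x face and the open box's −x face are both at x = 2056 mm.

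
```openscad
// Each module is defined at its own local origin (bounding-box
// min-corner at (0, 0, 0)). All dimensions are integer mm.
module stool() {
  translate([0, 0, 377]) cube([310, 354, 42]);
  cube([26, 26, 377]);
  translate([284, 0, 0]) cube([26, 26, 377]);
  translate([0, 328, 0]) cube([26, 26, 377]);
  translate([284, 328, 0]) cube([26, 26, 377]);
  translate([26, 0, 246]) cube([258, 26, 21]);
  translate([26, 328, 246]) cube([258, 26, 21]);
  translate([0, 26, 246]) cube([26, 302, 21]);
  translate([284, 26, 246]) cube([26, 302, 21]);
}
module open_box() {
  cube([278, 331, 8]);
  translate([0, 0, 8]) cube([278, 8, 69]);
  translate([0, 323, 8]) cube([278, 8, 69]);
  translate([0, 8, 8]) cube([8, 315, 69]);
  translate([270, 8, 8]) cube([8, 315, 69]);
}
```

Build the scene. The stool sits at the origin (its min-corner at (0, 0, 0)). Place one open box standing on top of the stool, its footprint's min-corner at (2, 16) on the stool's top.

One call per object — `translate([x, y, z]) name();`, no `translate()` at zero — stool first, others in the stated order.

stool();
translate([2, 16, 419]) open_box();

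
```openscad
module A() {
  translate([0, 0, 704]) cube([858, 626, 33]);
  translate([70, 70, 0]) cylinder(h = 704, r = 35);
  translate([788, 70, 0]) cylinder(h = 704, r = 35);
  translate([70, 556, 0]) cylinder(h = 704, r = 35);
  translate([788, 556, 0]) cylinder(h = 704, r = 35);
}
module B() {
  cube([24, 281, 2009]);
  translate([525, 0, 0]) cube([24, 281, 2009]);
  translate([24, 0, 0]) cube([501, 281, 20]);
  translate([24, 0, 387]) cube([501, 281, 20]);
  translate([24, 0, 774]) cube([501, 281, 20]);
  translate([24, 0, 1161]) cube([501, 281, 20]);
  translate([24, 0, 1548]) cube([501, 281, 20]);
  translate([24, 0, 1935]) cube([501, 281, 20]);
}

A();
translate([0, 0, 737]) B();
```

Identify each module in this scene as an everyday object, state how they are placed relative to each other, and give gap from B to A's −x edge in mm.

A is a table. B is a bookshelf. The bookshelf is on top of the table. The gap from the bookshelf to the table's −x edge is 0 mm.

The bookshelf's min-x is at 0; the table's min-x is 0; gap = 0 mm.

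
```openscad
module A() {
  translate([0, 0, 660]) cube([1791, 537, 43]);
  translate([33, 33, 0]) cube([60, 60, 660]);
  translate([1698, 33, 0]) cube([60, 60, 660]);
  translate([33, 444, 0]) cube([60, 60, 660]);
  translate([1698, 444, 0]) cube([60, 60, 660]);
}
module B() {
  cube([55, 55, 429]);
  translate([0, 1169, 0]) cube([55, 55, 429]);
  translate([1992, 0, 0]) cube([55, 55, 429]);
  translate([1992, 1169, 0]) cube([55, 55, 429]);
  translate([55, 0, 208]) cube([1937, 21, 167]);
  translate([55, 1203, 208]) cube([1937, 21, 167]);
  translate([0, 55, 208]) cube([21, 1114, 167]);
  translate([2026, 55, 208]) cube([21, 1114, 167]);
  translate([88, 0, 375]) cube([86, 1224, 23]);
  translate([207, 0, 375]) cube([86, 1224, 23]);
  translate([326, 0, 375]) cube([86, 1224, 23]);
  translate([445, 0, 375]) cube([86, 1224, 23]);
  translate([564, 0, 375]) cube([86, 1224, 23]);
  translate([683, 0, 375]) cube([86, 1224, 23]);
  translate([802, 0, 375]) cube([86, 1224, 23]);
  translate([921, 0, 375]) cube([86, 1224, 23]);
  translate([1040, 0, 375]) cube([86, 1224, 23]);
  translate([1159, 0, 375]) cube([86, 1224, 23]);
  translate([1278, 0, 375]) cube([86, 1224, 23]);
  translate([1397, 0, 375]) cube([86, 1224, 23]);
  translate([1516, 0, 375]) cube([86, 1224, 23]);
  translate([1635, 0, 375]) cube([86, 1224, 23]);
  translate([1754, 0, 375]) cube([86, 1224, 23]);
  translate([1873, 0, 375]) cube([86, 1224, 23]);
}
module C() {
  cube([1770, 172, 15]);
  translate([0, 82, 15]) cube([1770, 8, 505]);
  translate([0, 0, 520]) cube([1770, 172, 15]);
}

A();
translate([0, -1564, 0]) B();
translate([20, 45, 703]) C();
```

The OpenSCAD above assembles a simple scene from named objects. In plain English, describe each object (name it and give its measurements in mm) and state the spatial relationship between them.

A is a table with a 1791×537 mm rectangular top, 43 mm thick, top surface at z = 703 mm, supported by four 60×60 mm square legs, each inset 33 mm from the nearest pair of top edges, running from the floor.

B is a bed frame 2047 mm long (x) by 1224 mm wide (y). Four 55×55 mm corner posts, 429 mm tall, at the corners of the footprint. Four rails of 21 mm thickness and 167 mm height run between adjacent posts with their undersides at z = 208 mm, their outer faces flush with the outside of the frame (the two x-running rails run between the posts' inner faces; the two y-running rails run between the posts' inner faces). 16 slats, each 86 mm wide (x) and 23 mm thick, lie across the top of the two x-running rails, running the full 1224 mm width of the frame in y; the slats are evenly spaced along x between the inner faces of the end posts with equal gaps (rounded down to the nearest mm) at the −x end and between each pair — any rounding remainder accumulates at the +x end.

C is an I-beam lying along x, 1770 mm long. Overall section height 535 mm. Two flanges 172 mm wide (y) and 15 mm thick, one on the floor and one at the top; a web 8 mm thick runs between them, centred on the flange width.

The bed frame is on the floor beside the table on its −y side. The I-beam is on top of the table.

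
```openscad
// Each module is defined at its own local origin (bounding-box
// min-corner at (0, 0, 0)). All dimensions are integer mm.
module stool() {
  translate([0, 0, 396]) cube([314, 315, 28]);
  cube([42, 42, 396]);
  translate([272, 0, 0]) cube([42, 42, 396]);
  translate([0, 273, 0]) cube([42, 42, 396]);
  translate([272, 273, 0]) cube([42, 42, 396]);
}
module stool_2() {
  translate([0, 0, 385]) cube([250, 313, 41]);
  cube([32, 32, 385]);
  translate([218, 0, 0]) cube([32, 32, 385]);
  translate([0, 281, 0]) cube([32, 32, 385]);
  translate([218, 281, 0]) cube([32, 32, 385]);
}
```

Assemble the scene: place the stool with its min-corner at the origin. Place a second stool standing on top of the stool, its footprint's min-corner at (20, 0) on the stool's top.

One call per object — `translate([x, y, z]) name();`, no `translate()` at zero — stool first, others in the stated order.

stool();
translate([20, 0, 424]) stool_2();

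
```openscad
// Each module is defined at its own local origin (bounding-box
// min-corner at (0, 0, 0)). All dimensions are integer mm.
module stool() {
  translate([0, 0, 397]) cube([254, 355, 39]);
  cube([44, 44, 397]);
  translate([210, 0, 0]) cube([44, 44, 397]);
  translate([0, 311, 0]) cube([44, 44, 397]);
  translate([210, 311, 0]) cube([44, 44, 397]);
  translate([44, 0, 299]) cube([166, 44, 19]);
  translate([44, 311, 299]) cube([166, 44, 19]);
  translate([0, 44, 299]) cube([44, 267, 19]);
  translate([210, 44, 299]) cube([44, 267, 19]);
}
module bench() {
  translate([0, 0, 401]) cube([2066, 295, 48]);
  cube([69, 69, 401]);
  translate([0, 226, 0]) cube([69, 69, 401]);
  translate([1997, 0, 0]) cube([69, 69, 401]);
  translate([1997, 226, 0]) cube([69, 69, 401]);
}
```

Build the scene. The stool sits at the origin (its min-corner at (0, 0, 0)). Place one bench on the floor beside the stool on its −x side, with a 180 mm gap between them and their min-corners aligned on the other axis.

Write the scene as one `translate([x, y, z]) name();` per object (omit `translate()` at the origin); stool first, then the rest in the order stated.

stool();
translate([-2246, 0, 0]) bench();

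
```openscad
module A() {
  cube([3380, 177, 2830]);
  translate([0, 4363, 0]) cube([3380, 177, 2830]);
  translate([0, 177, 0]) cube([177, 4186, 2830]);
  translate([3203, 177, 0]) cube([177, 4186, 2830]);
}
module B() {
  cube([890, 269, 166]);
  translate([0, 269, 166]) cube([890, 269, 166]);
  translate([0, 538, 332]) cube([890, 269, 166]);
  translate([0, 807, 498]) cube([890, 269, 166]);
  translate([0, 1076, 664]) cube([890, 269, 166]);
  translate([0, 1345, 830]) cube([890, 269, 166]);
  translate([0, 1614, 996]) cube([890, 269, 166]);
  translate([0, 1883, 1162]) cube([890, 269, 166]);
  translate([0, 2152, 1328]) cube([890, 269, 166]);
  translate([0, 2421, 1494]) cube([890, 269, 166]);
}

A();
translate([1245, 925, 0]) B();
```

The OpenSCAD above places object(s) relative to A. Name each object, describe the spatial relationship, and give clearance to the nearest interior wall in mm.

A is a house frame. B is a staircase. The staircase sits inside the house frame, centred. The clearance to the nearest interior wall is 748 mm.

Clearances: x = 1068, y = 748; minimum 748 mm.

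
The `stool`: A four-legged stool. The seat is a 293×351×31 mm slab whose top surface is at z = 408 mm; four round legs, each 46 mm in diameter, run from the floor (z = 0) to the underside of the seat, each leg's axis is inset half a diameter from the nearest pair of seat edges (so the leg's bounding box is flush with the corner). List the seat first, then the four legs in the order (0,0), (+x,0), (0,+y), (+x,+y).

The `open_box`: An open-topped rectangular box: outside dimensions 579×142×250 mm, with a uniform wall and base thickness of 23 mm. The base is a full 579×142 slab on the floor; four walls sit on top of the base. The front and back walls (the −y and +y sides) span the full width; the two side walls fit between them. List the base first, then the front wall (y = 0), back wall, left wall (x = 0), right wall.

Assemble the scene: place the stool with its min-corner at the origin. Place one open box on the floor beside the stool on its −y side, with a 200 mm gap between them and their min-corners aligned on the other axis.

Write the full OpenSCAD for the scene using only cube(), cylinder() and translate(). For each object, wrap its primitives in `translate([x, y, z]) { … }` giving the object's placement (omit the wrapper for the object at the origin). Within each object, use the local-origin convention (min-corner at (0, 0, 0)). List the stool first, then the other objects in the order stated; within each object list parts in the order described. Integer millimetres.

translate([0, 0, 377]) cube([293, 351, 31]);
translate([23, 23, 0]) cylinder(h = 377, r = 23);
translate([270, 23, 0]) cylinder(h = 377, r = 23);
translate([23, 328, 0]) cylinder(h = 377, r = 23);
translate([270, 328, 0]) cylinder(h = 377, r = 23);
translate([0, -342, 0]) {
  cube([579, 142, 23]);
  translate([0, 0, 23]) cube([579, 23, 227]);
  translate([0, 119, 23]) cube([579, 23, 227]);
  translate([0, 23, 23]) cube([23, 96, 227]);
  translate([556, 23, 23]) cube([23, 96, 227]);
}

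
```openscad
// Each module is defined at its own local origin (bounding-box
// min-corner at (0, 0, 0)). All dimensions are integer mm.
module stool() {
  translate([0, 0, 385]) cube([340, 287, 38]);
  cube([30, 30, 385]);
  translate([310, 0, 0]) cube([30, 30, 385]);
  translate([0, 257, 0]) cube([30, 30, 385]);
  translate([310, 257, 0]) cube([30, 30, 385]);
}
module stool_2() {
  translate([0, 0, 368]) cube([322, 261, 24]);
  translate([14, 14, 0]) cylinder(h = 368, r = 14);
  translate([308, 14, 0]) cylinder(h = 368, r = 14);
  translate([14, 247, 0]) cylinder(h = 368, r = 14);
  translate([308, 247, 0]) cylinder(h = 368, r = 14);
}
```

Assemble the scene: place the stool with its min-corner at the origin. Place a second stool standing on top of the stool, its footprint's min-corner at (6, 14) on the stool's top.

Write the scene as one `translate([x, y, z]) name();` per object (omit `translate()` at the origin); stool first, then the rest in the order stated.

stool();
translate([6, 14, 423]) stool_2();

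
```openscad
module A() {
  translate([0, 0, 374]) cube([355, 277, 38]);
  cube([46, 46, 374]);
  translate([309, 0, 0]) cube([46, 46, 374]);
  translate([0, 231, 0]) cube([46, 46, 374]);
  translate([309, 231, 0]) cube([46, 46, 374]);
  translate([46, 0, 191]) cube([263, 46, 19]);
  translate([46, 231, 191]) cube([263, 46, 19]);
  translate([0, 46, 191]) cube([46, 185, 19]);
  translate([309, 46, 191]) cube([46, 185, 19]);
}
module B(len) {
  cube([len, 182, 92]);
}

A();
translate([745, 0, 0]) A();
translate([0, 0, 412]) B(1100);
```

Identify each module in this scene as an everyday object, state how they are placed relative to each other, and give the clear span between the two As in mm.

A is a stool. B is a beam. A beam spans the tops of two stools. The clear span between the two stools is 390 mm.

Second stool starts at x = 745; first ends at x = 355; clear span = 745 − 355 = 390 mm.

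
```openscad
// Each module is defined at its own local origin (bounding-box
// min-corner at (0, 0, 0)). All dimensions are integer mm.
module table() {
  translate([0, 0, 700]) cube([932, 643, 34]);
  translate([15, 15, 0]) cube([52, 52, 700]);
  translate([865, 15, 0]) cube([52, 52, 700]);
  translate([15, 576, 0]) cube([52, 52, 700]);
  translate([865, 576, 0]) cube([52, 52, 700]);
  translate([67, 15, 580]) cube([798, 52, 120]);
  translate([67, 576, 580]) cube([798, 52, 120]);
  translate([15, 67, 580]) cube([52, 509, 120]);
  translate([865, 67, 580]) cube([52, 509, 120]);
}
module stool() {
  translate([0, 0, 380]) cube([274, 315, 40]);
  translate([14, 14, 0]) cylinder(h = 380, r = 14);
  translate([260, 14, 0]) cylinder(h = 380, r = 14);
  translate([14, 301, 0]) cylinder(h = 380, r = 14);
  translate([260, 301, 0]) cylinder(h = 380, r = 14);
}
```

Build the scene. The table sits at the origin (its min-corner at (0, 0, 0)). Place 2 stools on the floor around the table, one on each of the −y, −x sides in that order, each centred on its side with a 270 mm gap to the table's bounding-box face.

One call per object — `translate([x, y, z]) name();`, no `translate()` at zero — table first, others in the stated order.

table();
translate([329, -585, 0]) stool();
translate([-544, 164, 0]) stool();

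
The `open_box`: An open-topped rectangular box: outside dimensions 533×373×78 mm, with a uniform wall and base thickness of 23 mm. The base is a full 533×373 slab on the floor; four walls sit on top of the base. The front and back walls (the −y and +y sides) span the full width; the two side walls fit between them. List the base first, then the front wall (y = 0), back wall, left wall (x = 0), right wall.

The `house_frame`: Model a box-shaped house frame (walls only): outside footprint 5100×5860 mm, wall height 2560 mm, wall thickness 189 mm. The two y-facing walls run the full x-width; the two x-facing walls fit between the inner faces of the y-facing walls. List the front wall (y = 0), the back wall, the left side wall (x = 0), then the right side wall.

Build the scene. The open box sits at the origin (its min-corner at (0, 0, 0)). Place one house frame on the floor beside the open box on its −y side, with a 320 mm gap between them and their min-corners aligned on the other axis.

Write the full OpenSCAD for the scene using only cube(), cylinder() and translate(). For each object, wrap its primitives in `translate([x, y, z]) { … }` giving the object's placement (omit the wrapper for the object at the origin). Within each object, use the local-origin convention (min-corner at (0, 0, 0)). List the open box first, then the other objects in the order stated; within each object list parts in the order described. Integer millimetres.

cube([533, 373, 23]);
translate([0, 0, 23]) cube([533, 23, 55]);
translate([0, 350, 23]) cube([533, 23, 55]);
translate([0, 23, 23]) cube([23, 327, 55]);
translate([510, 23, 23]) cube([23, 327, 55]);
translate([0, -6180, 0]) {
  cube([5100, 189, 2560]);
  translate([0, 5671, 0]) cube([5100, 189, 2560]);
  translate([0, 189, 0]) cube([189, 5482, 2560]);
  translate([4911, 189, 0]) cube([189, 5482, 2560]);
}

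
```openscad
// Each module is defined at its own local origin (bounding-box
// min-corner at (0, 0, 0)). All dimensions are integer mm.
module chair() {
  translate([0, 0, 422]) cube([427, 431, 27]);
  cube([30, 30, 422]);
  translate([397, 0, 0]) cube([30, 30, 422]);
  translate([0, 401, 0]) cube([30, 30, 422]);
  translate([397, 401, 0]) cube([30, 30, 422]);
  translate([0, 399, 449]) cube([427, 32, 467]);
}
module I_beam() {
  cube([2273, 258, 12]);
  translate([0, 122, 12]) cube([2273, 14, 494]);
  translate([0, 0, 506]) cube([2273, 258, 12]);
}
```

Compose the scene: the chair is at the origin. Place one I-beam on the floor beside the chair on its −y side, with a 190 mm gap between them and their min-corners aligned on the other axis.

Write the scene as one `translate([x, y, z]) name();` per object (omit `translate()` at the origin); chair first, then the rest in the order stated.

chair();
translate([0, -448, 0]) I_beam();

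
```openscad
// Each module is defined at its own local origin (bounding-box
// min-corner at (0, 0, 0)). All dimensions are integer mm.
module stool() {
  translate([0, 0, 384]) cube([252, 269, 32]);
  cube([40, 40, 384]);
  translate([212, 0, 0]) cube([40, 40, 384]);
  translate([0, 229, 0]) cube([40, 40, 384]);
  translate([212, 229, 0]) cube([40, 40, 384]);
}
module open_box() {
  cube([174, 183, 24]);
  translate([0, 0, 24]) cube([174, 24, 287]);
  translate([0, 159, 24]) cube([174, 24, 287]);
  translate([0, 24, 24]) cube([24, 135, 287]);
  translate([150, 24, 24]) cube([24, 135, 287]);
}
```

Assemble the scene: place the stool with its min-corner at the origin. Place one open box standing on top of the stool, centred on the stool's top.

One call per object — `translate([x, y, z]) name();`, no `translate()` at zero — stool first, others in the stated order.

stool();
translate([39, 43, 416]) open_box();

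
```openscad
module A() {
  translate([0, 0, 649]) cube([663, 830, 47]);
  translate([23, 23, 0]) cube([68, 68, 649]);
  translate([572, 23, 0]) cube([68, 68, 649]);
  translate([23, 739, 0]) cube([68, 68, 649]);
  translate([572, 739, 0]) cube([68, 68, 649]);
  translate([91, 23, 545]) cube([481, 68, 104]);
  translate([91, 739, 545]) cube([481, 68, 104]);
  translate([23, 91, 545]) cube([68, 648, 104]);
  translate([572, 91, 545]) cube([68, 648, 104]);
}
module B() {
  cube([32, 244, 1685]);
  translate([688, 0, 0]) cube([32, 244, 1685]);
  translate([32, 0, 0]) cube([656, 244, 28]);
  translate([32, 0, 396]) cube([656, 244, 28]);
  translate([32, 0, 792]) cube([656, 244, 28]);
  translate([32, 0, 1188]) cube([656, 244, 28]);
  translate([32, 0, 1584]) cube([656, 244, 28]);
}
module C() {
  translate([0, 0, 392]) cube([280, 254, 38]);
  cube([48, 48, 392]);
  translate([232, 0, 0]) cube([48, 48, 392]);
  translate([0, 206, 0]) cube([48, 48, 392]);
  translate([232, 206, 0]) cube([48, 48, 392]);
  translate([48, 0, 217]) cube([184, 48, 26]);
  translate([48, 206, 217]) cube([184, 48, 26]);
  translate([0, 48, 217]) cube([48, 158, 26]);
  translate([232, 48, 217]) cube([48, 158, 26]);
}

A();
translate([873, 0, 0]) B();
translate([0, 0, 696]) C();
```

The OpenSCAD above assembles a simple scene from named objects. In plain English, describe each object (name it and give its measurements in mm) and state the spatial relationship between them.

A is a table: top 663 mm (x) × 830 mm (y), 47 mm thick, upper face at z = 696 mm, on four 68×68 mm square legs, each inset 23 mm from the nearest pair of top edges, running from z = 0 to the bottom of the top. Four apron rails, 68 mm thick and 104 mm tall, run between adjacent legs with their top edges flush with the underside of the top and their outer faces flush with the legs' outer faces.

B is a bookshelf 720 mm wide overall, 244 mm deep and 1685 mm tall. The two sides are 32 mm thick vertical panels. 5 horizontal shelves of 28 mm thickness span between the inner faces of the sides; the lowest shelf sits on the floor and shelves are stacked with a clear vertical gap of 368 mm between each pair.

C is a four-legged stool. The seat is a 280×254×38 mm slab whose top surface is at z = 430 mm; four square legs, each 48×48 mm in cross-section, run from the floor (z = 0) to the underside of the seat, each flush with a corner of the seat. Four stretchers, 48 mm wide and 26 mm tall, connect adjacent legs with their undersides at z = 217 mm, each running between the inner faces of the legs it joins and aligned with the legs' outer faces on the other axis.

The bookshelf is on the floor beside the table on its +x side. The stool is on top of the table.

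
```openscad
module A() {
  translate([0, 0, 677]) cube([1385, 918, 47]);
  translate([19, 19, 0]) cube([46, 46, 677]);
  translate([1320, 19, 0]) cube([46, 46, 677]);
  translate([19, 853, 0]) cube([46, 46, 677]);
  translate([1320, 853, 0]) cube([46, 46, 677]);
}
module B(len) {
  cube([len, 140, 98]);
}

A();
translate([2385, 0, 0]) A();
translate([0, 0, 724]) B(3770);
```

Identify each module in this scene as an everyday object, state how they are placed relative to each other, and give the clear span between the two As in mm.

A is a table. B is a beam. A beam spans the tops of two tables. The clear span between the two tables is 1000 mm.

Second table starts at x = 2385; first ends at x = 1385; clear span = 2385 − 1385 = 1000 mm.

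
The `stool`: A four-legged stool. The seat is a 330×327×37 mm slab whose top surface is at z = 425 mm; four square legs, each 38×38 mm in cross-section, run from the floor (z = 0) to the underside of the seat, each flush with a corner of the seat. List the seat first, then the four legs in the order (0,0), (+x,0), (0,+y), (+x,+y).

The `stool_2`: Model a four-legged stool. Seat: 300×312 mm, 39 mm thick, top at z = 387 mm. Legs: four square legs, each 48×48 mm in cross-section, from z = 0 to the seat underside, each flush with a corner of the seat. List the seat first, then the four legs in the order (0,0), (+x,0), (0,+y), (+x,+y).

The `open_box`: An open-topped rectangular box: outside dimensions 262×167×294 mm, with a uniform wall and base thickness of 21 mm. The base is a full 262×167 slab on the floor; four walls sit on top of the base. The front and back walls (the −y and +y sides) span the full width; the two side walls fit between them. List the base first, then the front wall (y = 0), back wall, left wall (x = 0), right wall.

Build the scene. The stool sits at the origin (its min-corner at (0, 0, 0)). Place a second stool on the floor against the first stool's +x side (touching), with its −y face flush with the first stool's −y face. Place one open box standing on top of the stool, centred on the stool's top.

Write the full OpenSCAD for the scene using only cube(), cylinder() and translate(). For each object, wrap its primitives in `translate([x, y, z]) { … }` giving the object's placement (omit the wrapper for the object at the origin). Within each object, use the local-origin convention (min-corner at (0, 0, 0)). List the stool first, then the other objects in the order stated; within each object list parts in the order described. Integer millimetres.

translate([0, 0, 388]) cube([330, 327, 37]);
cube([38, 38, 388]);
translate([292, 0, 0]) cube([38, 38, 388]);
translate([0, 289, 0]) cube([38, 38, 388]);
translate([292, 289, 0]) cube([38, 38, 388]);
translate([330, 0, 0]) {
  translate([0, 0, 348]) cube([300, 312, 39]);
  cube([48, 48, 348]);
  translate([252, 0, 0]) cube([48, 48, 348]);
  translate([0, 264, 0]) cube([48, 48, 348]);
  translate([252, 264, 0]) cube([48, 48, 348]);
}
translate([34, 80, 425]) {
  cube([262, 167, 21]);
  translate([0, 0, 21]) cube([262, 21, 273]);
  translate([0, 146, 21]) cube([262, 21, 273]);
  translate([0, 21, 21]) cube([21, 125, 273]);
  translate([241, 21, 21]) cube([21, 125, 273]);
}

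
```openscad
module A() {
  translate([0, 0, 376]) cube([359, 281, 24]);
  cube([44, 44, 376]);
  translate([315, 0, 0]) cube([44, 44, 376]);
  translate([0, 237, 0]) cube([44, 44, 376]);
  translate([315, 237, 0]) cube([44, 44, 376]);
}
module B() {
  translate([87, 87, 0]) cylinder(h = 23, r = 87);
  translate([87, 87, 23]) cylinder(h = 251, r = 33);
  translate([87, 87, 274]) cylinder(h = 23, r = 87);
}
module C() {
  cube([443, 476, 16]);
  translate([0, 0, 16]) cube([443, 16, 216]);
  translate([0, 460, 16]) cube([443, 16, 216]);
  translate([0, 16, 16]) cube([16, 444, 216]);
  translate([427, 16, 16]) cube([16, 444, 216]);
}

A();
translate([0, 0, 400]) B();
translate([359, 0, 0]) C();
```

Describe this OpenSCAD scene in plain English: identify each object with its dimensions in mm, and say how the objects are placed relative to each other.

A is a four-legged stool. The seat is 359×281 mm, 24 mm thick, top at z = 400 mm. It stands on four square legs, each 44×44 mm in cross-section, from z = 0 to the seat underside, each flush with a corner of the seat.

B is a spool: two coaxial disc flanges of radius 87 mm and thickness 23 mm, joined by a core cylinder of radius 33 mm and height 251 mm. The lower flange rests on z = 0 and the three cylinders share a vertical axis.

C is an open storage box with external size 443×476×232 mm and wall thickness 16 mm (the base is also 16 mm thick). The base covers the whole footprint; the four walls stand on the base, with the y-facing walls full-width and the x-facing walls fitting between their inner faces.

The spool is on top of the stool. The open box is against the stool's +x side, with their −y faces flush.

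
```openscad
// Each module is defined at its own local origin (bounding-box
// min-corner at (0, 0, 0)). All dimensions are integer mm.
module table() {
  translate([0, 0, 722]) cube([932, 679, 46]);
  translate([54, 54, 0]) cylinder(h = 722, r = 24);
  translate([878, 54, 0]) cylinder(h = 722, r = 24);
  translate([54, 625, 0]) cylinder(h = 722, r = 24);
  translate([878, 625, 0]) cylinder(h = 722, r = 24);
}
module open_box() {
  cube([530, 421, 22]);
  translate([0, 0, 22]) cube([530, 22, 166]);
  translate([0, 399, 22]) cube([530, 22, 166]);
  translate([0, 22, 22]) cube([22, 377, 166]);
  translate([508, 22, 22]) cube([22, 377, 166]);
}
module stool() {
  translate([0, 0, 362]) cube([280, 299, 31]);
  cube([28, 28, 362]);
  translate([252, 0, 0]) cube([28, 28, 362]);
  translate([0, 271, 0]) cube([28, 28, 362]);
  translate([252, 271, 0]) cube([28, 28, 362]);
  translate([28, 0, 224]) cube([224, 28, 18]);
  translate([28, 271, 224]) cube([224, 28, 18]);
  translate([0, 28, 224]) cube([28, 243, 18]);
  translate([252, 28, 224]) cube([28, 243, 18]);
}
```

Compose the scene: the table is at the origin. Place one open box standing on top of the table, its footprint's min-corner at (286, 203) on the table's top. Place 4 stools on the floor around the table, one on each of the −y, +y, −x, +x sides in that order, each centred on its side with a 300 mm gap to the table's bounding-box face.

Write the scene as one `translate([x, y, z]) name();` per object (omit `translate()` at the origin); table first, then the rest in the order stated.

table();
translate([286, 203, 768]) open_box();
translate([326, -599, 0]) stool();
translate([326, 979, 0]) stool();
translate([-580, 190, 0]) stool();
translate([1232, 190, 0]) stool();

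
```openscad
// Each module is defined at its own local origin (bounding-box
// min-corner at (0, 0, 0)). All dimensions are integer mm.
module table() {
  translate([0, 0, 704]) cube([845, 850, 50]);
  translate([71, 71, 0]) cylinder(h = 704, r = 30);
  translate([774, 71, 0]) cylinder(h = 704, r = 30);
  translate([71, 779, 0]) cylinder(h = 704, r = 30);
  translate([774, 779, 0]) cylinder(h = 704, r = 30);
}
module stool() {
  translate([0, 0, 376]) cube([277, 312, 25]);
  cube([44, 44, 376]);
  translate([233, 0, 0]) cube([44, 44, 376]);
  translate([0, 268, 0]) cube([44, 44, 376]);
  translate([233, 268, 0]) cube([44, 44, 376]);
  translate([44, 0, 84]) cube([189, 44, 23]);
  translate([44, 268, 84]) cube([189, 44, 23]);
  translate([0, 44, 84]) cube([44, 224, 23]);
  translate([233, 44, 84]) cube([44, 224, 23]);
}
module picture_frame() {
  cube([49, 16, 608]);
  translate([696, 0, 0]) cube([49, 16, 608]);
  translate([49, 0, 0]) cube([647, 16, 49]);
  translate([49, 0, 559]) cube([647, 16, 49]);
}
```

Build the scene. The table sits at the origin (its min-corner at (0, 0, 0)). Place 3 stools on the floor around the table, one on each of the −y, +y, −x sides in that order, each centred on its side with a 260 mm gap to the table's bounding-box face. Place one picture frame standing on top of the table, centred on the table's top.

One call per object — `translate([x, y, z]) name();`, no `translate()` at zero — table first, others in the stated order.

table();
translate([284, -572, 0]) stool();
translate([284, 1110, 0]) stool();
translate([-537, 269, 0]) stool();
translate([50, 417, 754]) picture_frame();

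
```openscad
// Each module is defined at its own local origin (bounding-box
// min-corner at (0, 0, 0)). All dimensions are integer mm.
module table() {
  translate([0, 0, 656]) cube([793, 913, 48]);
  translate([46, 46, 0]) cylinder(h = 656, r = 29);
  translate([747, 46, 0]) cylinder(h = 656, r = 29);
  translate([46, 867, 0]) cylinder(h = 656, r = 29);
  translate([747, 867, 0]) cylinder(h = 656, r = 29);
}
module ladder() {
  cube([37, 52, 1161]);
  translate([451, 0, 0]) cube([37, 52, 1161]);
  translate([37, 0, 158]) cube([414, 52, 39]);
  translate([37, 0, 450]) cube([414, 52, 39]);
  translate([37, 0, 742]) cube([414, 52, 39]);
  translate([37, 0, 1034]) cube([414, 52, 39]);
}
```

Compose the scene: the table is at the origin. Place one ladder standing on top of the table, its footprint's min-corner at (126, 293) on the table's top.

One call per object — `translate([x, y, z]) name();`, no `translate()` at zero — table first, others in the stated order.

table();
translate([126, 293, 704]) ladder();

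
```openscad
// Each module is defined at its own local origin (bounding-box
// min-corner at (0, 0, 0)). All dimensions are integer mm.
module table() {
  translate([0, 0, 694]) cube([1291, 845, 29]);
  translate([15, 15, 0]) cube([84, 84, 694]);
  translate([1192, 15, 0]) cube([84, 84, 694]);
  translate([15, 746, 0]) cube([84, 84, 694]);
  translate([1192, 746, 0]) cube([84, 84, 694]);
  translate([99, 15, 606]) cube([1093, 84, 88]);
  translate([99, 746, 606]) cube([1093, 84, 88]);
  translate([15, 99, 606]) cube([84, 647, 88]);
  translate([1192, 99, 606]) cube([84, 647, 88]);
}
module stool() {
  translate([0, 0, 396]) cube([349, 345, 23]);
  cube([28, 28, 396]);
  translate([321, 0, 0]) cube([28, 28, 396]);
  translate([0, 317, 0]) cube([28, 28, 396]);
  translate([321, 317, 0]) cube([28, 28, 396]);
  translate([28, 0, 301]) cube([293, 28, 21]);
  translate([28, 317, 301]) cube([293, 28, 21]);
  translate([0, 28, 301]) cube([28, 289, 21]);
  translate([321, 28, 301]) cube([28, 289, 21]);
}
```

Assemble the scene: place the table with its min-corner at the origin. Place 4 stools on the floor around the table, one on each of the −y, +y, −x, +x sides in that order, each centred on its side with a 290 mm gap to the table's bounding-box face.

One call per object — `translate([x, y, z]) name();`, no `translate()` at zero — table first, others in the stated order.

table();
translate([471, -635, 0]) stool();
translate([471, 1135, 0]) stool();
translate([-639, 250, 0]) stool();
translate([1581, 250, 0]) stool();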